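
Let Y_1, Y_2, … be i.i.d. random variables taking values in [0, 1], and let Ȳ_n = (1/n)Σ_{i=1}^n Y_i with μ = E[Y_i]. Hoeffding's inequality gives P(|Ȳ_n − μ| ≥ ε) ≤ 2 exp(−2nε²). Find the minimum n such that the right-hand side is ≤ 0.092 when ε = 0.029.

Require 2·exp(−2nε²) ≤ 0.092, i.e. 2nε² ≥ ln(2/0.092) = 3.079114.
So n ≥ 3.079114 / (2·0.029²) = 1830.627.
The smallest integer n is 1831.

1831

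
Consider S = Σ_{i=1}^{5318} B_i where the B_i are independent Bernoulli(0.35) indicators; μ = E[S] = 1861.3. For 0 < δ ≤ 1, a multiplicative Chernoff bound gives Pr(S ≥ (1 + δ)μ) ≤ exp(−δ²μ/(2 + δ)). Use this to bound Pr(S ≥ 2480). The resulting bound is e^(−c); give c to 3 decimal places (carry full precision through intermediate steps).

Write 2480 = (1 + δ)μ, so δ = 2480/1861.3 − 1 = 0.3324021…
Then the exponent is δ²μ/(2 + δ) = (2480 − μ)² / (μ·(2 + δ)) = 88.173978.

88.174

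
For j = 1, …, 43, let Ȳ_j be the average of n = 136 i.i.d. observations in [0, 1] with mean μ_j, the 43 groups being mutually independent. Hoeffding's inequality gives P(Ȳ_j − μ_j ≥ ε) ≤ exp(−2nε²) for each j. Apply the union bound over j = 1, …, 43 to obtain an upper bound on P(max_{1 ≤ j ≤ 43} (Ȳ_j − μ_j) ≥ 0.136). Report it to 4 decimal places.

0.2809

Per-experiment Hoeffding bound: exp(−2·136·0.136²) = exp(−5.03091) = 0.0065328.
Union bound over 43 events: 43·0.0065328 = 0.28091.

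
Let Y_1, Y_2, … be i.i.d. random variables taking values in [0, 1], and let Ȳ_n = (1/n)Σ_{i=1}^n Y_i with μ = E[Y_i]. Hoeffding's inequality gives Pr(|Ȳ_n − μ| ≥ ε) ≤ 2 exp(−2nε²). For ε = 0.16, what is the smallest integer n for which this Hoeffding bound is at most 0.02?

90

Require 2·exp(−2nε²) ≤ 0.02, i.e. 2nε² ≥ ln(2/0.02) = 4.605170.
So n ≥ 4.605170 / (2·0.16²) = 89.945.
The smallest integer n is 90.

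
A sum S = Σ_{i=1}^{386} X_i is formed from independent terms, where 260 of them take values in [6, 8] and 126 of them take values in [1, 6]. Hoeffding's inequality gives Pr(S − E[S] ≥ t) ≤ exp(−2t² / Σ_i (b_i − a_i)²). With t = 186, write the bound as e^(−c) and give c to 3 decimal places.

16.514

Σ(b_i − a_i)² = 260·2² + 126·5² = 4190.
c = 2t² / 4190 = 2·186² / 4190 = 16.5136.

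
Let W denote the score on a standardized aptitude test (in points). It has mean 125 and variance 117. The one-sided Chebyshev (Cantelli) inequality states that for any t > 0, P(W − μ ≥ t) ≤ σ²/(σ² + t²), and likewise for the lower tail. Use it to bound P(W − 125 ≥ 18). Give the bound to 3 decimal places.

0.265

Here σ² = 117 and t = 18, so σ² + t² = 441.
Cantelli's bound: 117/441 = 0.2653.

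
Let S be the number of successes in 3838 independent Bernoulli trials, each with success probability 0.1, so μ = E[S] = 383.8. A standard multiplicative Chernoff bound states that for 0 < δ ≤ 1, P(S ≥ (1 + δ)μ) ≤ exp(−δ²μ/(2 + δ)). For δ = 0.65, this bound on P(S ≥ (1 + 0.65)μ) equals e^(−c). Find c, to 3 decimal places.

c = δ²μ/(2 + δ) = 0.65²·383.8/(2 + 0.65) = 61.1908.

61.191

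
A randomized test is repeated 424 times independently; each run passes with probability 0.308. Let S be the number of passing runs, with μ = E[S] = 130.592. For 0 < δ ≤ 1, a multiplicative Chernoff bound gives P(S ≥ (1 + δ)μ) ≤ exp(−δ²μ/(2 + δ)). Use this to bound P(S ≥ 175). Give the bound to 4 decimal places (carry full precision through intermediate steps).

Write 175 = (1 + δ)μ, so δ = 175/130.592 − 1 = 0.3400515…
Then the exponent is δ²μ/(2 + δ) = (175 − μ)² / (μ·(2 + δ)) = 6.453279.
Bound = exp(−6.453279) = 0.00158.

0.0016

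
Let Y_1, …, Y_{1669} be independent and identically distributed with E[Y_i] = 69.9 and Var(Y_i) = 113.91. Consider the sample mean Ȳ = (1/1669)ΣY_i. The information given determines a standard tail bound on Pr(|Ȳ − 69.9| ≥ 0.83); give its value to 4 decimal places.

With mean and variance of each term known, Chebyshev's inequality bounds the deviation of the sum (or sample mean).
Var(Ȳ) = Var(Y_i)/n = 113.91/1669 = 0.06825.
Chebyshev: Pr(|Ȳ − 69.9| ≥ 0.83) ≤ Var(Ȳ)/(0.83)² = 113.91/(1669·0.83²) = 0.0991.

0.0991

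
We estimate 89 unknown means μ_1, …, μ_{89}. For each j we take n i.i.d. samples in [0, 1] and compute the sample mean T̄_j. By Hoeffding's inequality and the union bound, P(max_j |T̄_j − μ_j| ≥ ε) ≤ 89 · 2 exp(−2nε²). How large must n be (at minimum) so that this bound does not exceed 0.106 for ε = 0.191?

102

Need 2·89·exp(−2nε²) ≤ 0.106, i.e. exp(−2nε²) ≤ 0.106/178.
So 2nε² ≥ ln(178/0.106) = 7.426100.
Hence n ≥ 7.426100/(2·0.191²) = 101.780.
The smallest integer n is 102.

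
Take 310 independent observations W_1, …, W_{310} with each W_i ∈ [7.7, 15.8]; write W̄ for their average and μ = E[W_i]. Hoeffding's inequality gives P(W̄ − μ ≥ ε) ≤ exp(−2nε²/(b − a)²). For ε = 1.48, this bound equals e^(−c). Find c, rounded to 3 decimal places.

20.699

c = 2nε²/(b − a)² = 2·310·1.48² / 8.1² = 20.6988.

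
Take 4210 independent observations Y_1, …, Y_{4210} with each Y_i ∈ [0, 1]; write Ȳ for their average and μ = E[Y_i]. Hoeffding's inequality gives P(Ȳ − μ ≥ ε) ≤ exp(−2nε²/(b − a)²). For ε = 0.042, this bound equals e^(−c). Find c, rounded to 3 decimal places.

c = 2nε²/(b − a)² = 2·4210·0.042² / 1² = 14.8529.

14.853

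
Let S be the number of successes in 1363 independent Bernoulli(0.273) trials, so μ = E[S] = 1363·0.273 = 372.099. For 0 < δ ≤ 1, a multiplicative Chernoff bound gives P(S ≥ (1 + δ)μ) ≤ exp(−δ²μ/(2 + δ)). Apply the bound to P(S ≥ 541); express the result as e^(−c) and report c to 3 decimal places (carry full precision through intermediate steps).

31.243

Write 541 = (1 + δ)μ, so δ = 541/372.099 − 1 = 0.4539141…
Then the exponent is δ²μ/(2 + δ) = (541 − μ)² / (μ·(2 + δ)) = 31.242557.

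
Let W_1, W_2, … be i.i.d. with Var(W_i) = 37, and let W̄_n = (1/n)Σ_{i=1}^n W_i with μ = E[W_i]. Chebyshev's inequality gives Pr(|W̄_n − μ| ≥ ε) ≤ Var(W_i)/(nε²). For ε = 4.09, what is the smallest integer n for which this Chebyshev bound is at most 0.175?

Require 37/(n·4.09²) ≤ 0.175, i.e. n ≥ 37/(0.175·4.09²) = 12.639.
The smallest integer n is 13.

13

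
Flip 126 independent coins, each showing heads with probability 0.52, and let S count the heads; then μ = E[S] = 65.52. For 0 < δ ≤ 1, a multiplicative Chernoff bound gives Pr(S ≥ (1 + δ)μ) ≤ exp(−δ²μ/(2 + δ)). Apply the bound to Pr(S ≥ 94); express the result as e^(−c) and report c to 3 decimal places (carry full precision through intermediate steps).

Write 94 = (1 + δ)μ, so δ = 94/65.52 − 1 = 0.4346764…
Then the exponent is δ²μ/(2 + δ) = (94 − μ)² / (μ·(2 + δ)) = 5.084694.

5.085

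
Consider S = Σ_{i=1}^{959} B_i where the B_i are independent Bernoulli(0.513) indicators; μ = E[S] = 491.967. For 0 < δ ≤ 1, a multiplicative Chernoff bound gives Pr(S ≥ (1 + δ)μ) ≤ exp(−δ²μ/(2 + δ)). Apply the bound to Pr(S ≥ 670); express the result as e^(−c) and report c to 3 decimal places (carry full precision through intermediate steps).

Write 670 = (1 + δ)μ, so δ = 670/491.967 − 1 = 0.36188…
Then the exponent is δ²μ/(2 + δ) = (670 − μ)² / (μ·(2 + δ)) = 27.277667.

27.278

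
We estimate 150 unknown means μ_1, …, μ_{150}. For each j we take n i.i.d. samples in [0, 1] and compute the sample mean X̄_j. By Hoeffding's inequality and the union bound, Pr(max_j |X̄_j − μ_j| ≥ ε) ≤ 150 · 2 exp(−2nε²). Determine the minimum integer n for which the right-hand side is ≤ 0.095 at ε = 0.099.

Need 2·150·exp(−2nε²) ≤ 0.095, i.e. exp(−2nε²) ≤ 0.095/300.
So 2nε² ≥ ln(300/0.095) = 8.057661.
Hence n ≥ 8.057661/(2·0.099²) = 411.063.
The smallest integer n is 412.

412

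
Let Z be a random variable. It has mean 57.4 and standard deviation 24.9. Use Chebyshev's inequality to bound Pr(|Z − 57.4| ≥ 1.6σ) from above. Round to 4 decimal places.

0.3906

Chebyshev: Pr(|Z − μ| ≥ t) ≤ Var(Z)/t².
Var(Z) = σ² = 24.9² = 620.01.
t = 1.6·24.9 = 39.84.
Bound = 620.01 / 1587.2256 = 0.3906.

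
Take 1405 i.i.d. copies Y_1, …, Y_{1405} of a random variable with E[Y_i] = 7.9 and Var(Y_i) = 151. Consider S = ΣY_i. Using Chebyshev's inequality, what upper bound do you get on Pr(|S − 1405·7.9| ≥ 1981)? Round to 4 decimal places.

Var(S) = n·Var(Y_i) = 1405·151 = 212155.
Chebyshev: Pr(|S − 1405·7.9| ≥ 1981) ≤ Var(S)/1981² = 212155/3924361 = 0.0541.

0.0541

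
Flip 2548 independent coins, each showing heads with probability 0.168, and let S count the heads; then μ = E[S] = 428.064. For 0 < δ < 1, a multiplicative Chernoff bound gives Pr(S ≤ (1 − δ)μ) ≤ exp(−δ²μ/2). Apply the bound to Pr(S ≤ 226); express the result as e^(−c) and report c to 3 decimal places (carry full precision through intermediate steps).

47.691

Write 226 = (1 − δ)μ, so δ = 1 − 226/428.064 = 0.4720416…
Then the exponent is δ²μ/2 = (μ − 226)²/(2μ) = 47.691303.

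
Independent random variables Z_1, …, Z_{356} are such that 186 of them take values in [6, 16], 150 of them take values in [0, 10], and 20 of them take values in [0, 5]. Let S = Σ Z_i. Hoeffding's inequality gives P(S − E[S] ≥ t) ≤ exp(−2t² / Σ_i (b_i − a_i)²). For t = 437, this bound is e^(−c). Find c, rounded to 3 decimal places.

Σ(b_i − a_i)² = 186·10² + 150·10² + 20·5² = 34100.
c = 2t² / 34100 = 2·437² / 34100 = 11.2005.

11.201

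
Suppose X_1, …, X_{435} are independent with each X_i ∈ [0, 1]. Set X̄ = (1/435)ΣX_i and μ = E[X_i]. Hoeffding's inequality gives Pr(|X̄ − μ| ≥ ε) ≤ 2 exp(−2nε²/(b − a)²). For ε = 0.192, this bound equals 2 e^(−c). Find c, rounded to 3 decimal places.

32.072

c = 2nε²/(b − a)² = 2·435·0.192² / 1² = 32.0717.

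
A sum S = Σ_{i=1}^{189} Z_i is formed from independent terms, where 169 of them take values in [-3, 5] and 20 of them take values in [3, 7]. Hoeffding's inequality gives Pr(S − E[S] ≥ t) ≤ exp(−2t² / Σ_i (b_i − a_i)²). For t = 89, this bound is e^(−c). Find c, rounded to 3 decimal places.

1.423

Σ(b_i − a_i)² = 169·8² + 20·4² = 11136.
c = 2t² / 11136 = 2·89² / 11136 = 1.4226.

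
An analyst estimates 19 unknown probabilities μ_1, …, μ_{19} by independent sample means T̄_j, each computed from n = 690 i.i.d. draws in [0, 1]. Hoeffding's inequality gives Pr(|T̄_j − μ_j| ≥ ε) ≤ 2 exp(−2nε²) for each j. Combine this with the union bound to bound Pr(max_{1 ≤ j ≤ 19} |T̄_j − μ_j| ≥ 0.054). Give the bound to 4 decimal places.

0.6794

Per-experiment Hoeffding bound: 2·exp(−2·690·0.054²) = 2·exp(−4.02408) = 0.03576.
Union bound over 19 events: 19·0.03576 = 0.67943.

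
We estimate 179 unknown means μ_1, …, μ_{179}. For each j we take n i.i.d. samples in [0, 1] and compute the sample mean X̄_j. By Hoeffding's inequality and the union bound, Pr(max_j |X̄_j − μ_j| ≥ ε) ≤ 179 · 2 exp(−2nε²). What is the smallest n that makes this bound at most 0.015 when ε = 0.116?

Need 2·179·exp(−2nε²) ≤ 0.015, i.e. exp(−2nε²) ≤ 0.015/358.
So 2nε² ≥ ln(358/0.015) = 10.080238.
Hence n ≥ 10.080238/(2·0.116²) = 374.563.
The smallest integer n is 375.

375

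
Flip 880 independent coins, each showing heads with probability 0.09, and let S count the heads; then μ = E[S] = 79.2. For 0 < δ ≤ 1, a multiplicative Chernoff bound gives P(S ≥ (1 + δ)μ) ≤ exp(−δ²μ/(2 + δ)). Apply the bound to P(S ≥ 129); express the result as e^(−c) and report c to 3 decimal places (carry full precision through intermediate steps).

Write 129 = (1 + δ)μ, so δ = 129/79.2 − 1 = 0.6287879…
Then the exponent is δ²μ/(2 + δ) = (129 − μ)² / (μ·(2 + δ)) = 11.911816.

11.912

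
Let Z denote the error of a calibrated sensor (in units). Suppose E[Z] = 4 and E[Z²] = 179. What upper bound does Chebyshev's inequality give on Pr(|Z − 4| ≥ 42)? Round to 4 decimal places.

Var(Z) = E[Z²] − (E[Z])² = 179 − 16 = 163.
Chebyshev's inequality: Pr(|Z − μ| ≥ t) ≤ Var(Z)/t² = 163/1764 = 0.0924.

0.0924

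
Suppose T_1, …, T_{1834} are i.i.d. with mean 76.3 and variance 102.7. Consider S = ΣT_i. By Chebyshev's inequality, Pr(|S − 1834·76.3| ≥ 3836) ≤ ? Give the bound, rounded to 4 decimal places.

Var(S) = n·Var(T_i) = 1834·102.7 = 188351.8.
Chebyshev: Pr(|S − 1834·76.3| ≥ 3836) ≤ Var(S)/3836² = 188351.8/14714896 = 0.0128.

0.0128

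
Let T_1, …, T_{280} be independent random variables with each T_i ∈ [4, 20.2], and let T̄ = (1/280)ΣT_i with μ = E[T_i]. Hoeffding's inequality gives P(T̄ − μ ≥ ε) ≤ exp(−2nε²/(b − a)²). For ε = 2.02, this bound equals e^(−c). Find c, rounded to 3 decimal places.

c = 2nε²/(b − a)² = 2·280·2.02² / 16.2² = 8.7068.

8.707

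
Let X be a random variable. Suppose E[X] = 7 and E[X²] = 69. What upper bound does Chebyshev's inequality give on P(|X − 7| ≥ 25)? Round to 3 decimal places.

0.032

Var(X) = E[X²] − (E[X])² = 69 − 49 = 20.
Chebyshev's inequality: P(|X − μ| ≥ t) ≤ Var(X)/t² = 20/625 = 0.0320.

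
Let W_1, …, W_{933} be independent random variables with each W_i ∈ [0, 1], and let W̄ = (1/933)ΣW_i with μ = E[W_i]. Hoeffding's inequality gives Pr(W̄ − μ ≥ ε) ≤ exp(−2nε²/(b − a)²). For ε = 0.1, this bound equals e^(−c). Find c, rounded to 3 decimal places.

18.660

c = 2nε²/(b − a)² = 2·933·0.1² / 1² = 18.6600.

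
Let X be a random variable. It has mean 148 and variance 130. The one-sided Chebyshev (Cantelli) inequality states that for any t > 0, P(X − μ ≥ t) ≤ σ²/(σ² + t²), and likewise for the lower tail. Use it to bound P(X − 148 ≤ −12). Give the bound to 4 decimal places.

Here σ² = 130 and t = 12, so σ² + t² = 274.
Cantelli's bound: 130/274 = 0.4745.

0.4745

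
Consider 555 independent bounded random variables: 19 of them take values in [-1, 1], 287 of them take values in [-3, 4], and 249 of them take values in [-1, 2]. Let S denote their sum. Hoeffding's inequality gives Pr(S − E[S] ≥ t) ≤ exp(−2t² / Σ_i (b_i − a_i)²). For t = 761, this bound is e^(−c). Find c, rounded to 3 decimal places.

70.711

Σ(b_i − a_i)² = 19·2² + 287·7² + 249·3² = 16380.
c = 2t² / 16380 = 2·761² / 16380 = 70.7107.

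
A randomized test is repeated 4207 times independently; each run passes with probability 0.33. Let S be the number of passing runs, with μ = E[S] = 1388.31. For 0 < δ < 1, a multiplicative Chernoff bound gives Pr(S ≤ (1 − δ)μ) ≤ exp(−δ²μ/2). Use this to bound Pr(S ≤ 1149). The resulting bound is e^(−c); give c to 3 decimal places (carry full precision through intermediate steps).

Write 1149 = (1 − δ)μ, so δ = 1 − 1149/1388.31 = 0.172375…
Then the exponent is δ²μ/2 = (μ − 1149)²/(2μ) = 20.625536.

20.626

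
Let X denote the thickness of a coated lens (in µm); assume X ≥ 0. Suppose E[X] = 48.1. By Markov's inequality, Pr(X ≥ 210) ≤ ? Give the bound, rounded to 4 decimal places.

0.2290

Markov's inequality: for a non-negative random variable, Pr(X ≥ a) ≤ E[X]/a.
Here E[X] = 48.1 and a = 210, so the bound is 48.1/210 = 0.2290.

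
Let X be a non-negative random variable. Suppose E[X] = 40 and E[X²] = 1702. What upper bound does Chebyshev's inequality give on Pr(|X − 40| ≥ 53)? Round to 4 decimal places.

0.0363

Var(X) = E[X²] − (E[X])² = 1702 − 1600 = 102.
Chebyshev's inequality: Pr(|X − μ| ≥ t) ≤ Var(X)/t² = 102/2809 = 0.0363.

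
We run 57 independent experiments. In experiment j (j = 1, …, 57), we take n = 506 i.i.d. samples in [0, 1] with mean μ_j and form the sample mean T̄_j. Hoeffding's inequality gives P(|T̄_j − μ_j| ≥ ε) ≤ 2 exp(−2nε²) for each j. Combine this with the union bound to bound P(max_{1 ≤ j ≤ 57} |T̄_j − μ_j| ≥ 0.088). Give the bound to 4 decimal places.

0.0450

Per-experiment Hoeffding bound: 2·exp(−2·506·0.088²) = 2·exp(−7.83693) = 0.00078976.
Union bound over 57 events: 57·0.00078976 = 0.04502.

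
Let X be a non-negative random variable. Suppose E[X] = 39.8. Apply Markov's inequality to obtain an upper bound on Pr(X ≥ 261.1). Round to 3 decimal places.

Markov's inequality: for a non-negative random variable, Pr(X ≥ a) ≤ E[X]/a.
Here E[X] = 39.8 and a = 261.1, so the bound is 39.8/261.1 = 0.1524.

0.152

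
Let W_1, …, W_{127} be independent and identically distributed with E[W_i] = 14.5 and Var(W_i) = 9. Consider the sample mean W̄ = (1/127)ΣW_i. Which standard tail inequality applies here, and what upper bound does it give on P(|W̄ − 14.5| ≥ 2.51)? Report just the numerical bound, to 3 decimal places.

With mean and variance of each term known, Chebyshev's inequality bounds the deviation of the sum (or sample mean).
Var(W̄) = Var(W_i)/n = 9/127 = 0.070866.
Chebyshev: P(|W̄ − 14.5| ≥ 2.51) ≤ Var(W̄)/(2.51)² = 9/(127·2.51²) = 0.0112.

0.011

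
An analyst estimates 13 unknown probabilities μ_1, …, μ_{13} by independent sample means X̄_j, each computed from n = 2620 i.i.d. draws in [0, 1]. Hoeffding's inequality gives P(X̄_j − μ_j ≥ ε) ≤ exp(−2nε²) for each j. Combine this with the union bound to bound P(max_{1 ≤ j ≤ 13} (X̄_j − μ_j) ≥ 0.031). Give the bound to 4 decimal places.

0.0845

Per-experiment Hoeffding bound: exp(−2·2620·0.031²) = exp(−5.03564) = 0.006502.
Union bound over 13 events: 13·0.006502 = 0.08453.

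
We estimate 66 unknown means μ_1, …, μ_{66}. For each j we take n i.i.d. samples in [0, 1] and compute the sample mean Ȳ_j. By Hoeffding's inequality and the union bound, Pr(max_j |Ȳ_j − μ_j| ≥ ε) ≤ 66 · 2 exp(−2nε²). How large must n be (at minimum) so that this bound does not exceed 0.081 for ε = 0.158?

149

Need 2·66·exp(−2nε²) ≤ 0.081, i.e. exp(−2nε²) ≤ 0.081/132.
So 2nε² ≥ ln(132/0.081) = 7.396108.
Hence n ≥ 7.396108/(2·0.158²) = 148.135.
The smallest integer n is 149.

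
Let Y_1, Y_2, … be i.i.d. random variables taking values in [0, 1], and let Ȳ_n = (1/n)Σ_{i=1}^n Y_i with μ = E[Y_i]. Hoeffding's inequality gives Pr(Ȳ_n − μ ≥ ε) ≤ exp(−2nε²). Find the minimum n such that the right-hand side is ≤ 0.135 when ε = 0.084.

Require exp(−2nε²) ≤ 0.135, i.e. 2nε² ≥ ln(1/0.135) = 2.002481.
So n ≥ 2.002481 / (2·0.084²) = 141.899.
The smallest integer n is 142.

142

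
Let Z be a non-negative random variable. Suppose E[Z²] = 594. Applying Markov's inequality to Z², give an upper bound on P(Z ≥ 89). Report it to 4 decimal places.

0.0750

Since Z ≥ 0, the event {Z ≥ 89} is the same as {Z² ≥ 7921}.
Markov's inequality applied to Z² gives P(Z² ≥ 7921) ≤ E[Z²]/7921 = 594/7921 = 0.0750.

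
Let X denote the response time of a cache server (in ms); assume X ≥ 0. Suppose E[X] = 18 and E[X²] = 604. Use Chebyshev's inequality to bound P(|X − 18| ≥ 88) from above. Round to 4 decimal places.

Var(X) = E[X²] − (E[X])² = 604 − 324 = 280.
Chebyshev's inequality: P(|X − μ| ≥ t) ≤ Var(X)/t² = 280/7744 = 0.0362.

0.0362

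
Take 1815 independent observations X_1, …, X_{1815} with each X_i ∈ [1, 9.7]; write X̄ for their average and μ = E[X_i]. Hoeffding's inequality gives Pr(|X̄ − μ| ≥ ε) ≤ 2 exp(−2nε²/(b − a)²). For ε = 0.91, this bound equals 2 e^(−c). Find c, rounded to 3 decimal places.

39.715

c = 2nε²/(b − a)² = 2·1815·0.91² / 8.7² = 39.7147.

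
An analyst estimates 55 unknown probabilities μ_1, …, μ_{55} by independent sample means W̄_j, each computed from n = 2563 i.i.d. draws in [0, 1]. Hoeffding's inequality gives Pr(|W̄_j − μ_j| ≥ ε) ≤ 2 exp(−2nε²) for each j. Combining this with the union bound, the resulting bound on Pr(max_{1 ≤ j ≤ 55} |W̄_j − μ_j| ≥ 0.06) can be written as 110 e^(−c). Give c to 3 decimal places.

Union bound over the 55 events: Pr(max_{1 ≤ j ≤ 55} |W̄_j − μ_j| ≥ 0.06) ≤ 55·2·exp(−2nε²) = 110 exp(−2·2563·0.06²).
So c = 2·2563·0.06² = 18.4536.

18.454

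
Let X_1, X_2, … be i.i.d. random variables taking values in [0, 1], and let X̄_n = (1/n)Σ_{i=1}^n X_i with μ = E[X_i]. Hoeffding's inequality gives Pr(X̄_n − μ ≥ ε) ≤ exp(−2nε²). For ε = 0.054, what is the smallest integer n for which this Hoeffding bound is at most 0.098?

399

Require exp(−2nε²) ≤ 0.098, i.e. 2nε² ≥ ln(1/0.098) = 2.322788.
So n ≥ 2.322788 / (2·0.054²) = 398.283.
The smallest integer n is 399.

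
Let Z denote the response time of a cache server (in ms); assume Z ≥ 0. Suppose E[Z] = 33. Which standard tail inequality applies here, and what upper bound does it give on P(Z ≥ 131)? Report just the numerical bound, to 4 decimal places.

Only the mean of a non-negative variable is known, so Markov's inequality is the applicable tail bound.
Markov's inequality: for a non-negative random variable, P(Z ≥ a) ≤ E[Z]/a.
Here E[Z] = 33 and a = 131, so the bound is 33/131 = 0.2519.

0.2519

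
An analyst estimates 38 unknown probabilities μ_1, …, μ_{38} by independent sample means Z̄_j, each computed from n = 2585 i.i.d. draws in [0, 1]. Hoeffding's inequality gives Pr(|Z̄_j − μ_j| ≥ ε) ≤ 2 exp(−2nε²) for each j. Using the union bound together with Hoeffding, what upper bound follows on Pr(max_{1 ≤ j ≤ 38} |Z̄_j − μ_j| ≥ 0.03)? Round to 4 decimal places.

0.7245

Per-experiment Hoeffding bound: 2·exp(−2·2585·0.03²) = 2·exp(−4.65300) = 0.019066.
Union bound over 38 events: 38·0.019066 = 0.72450.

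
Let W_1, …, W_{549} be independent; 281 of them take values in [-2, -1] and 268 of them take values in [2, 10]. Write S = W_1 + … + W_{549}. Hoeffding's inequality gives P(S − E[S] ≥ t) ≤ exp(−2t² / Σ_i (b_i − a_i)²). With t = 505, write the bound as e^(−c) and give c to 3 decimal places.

29.258

Σ(b_i − a_i)² = 281·1² + 268·8² = 17433.
c = 2t² / 17433 = 2·505² / 17433 = 29.2577.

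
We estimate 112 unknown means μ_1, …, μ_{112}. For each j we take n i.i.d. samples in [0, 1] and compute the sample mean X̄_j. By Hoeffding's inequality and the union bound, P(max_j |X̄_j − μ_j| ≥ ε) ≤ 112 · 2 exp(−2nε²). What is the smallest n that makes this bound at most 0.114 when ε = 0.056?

1210

Need 2·112·exp(−2nε²) ≤ 0.114, i.e. exp(−2nε²) ≤ 0.114/224.
So 2nε² ≥ ln(224/0.114) = 7.583203.
Hence n ≥ 7.583203/(2·0.056²) = 1209.057.
The smallest integer n is 1210.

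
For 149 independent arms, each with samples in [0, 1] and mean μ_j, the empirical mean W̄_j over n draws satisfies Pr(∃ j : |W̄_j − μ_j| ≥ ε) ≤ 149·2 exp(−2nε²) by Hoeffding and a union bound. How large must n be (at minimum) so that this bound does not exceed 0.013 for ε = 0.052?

Need 2·149·exp(−2nε²) ≤ 0.013, i.e. exp(−2nε²) ≤ 0.013/298.
So 2nε² ≥ ln(298/0.013) = 10.039899.
Hence n ≥ 10.039899/(2·0.052²) = 1856.490.
The smallest integer n is 1857.

1857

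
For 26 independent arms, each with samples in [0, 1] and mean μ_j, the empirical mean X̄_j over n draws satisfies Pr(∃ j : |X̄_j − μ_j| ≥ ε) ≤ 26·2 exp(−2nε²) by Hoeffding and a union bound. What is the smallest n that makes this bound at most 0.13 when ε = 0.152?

Need 2·26·exp(−2nε²) ≤ 0.13, i.e. exp(−2nε²) ≤ 0.13/52.
So 2nε² ≥ ln(52/0.13) = 5.991465.
Hence n ≥ 5.991465/(2·0.152²) = 129.663.
The smallest integer n is 130.

130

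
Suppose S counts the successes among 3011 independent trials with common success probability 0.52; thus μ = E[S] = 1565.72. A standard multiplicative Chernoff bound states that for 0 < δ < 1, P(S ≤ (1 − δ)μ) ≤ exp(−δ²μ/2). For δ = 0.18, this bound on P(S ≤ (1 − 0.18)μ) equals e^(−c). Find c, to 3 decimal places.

25.365

c = δ²μ/2 = 0.18²·1565.72/2 = 25.3647.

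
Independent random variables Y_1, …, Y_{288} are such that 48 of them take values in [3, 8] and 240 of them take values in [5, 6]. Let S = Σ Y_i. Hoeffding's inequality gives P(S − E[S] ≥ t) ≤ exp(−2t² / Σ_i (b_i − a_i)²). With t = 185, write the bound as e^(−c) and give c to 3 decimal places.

Σ(b_i − a_i)² = 48·5² + 240·1² = 1440.
c = 2t² / 1440 = 2·185² / 1440 = 47.5347.

47.535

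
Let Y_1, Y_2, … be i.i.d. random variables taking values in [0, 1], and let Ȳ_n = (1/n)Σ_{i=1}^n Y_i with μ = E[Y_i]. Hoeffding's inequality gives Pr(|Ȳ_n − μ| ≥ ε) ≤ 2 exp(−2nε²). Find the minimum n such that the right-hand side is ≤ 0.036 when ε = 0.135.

111

Require 2·exp(−2nε²) ≤ 0.036, i.e. 2nε² ≥ ln(2/0.036) = 4.017384.
So n ≥ 4.017384 / (2·0.135²) = 110.216.
The smallest integer n is 111.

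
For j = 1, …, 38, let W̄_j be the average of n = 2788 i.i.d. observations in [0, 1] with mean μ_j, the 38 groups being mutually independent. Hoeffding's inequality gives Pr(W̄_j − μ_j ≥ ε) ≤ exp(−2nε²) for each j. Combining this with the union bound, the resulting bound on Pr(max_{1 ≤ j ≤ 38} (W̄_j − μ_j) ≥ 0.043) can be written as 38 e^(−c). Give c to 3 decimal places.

10.310

Union bound over the 38 events: Pr(max_{1 ≤ j ≤ 38} (W̄_j − μ_j) ≥ 0.043) ≤ 38·exp(−2nε²) = 38 exp(−2·2788·0.043²).
So c = 2·2788·0.043² = 10.3100.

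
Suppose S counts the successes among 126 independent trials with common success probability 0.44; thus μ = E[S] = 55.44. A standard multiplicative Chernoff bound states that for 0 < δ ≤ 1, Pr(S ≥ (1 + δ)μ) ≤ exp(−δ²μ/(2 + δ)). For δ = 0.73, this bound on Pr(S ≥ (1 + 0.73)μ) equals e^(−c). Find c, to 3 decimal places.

10.822

c = δ²μ/(2 + δ) = 0.73²·55.44/(2 + 0.73) = 10.8220.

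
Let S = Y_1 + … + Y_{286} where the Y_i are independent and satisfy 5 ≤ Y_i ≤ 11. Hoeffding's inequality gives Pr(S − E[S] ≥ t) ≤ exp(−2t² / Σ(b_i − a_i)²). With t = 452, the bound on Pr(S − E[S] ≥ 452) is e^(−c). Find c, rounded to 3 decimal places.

39.686

Σ(b_i − a_i)² = 286·(6)² = 10296.
c = 2t²/10296 = 2·452²/10296 = 39.6861.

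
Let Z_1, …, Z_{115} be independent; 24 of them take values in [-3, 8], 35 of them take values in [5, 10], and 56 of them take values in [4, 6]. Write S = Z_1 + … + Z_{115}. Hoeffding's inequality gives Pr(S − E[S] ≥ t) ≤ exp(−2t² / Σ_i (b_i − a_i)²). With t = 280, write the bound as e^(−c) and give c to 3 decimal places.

Σ(b_i − a_i)² = 24·11² + 35·5² + 56·2² = 4003.
c = 2t² / 4003 = 2·280² / 4003 = 39.1706.

39.171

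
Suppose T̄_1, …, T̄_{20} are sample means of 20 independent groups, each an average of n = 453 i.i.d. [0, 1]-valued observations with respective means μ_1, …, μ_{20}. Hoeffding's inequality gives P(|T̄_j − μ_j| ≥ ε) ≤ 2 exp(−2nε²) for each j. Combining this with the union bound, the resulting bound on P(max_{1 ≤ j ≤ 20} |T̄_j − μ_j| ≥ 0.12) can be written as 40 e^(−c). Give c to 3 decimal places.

13.046

Union bound over the 20 events: P(max_{1 ≤ j ≤ 20} |T̄_j − μ_j| ≥ 0.12) ≤ 20·2·exp(−2nε²) = 40 exp(−2·453·0.12²).
So c = 2·453·0.12² = 13.0464.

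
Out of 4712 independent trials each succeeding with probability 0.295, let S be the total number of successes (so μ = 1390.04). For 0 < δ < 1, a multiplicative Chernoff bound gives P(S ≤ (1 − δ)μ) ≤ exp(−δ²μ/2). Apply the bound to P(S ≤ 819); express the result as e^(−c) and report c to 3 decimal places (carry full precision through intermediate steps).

Write 819 = (1 − δ)μ, so δ = 1 − 819/1390.04 = 0.4108083…
Then the exponent is δ²μ/2 = (μ − 819)²/(2μ) = 117.293992.

117.294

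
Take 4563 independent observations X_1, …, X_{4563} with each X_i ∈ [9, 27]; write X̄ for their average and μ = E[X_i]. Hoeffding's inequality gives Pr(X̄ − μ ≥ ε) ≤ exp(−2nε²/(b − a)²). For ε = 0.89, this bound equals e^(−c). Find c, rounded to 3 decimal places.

22.311

c = 2nε²/(b − a)² = 2·4563·0.89² / 18² = 22.3108.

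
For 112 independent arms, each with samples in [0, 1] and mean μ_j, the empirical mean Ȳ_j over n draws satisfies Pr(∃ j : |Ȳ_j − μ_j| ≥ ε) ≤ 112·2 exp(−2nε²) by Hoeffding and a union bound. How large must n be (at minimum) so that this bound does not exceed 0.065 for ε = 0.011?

Need 2·112·exp(−2nε²) ≤ 0.065, i.e. exp(−2nε²) ≤ 0.065/224.
So 2nε² ≥ ln(224/0.065) = 8.145014.
Hence n ≥ 8.145014/(2·0.011²) = 33657.083.
The smallest integer n is 33658.

33658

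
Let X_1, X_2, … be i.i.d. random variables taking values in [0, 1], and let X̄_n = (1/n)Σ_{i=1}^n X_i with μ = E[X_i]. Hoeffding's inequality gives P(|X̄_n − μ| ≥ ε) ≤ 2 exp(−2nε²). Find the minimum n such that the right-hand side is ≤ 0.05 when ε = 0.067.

Require 2·exp(−2nε²) ≤ 0.05, i.e. 2nε² ≥ ln(2/0.05) = 3.688879.
So n ≥ 3.688879 / (2·0.067²) = 410.880.
The smallest integer n is 411.

411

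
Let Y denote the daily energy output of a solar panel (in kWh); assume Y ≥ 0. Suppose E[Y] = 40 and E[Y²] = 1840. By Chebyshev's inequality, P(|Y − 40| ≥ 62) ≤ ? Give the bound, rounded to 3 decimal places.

0.062

Var(Y) = E[Y²] − (E[Y])² = 1840 − 1600 = 240.
Chebyshev's inequality: P(|Y − μ| ≥ t) ≤ Var(Y)/t² = 240/3844 = 0.0624.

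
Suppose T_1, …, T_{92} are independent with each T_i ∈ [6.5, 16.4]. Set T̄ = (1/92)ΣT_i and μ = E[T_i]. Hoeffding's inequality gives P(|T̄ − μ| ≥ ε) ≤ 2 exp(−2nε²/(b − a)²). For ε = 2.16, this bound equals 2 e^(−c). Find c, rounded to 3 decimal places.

c = 2nε²/(b − a)² = 2·92·2.16² / 9.9² = 8.7590.

8.759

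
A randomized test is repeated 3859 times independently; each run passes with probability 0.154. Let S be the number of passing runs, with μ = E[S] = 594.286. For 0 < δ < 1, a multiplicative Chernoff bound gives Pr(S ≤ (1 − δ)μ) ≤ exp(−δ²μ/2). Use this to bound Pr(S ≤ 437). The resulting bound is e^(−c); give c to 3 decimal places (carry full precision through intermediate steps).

Write 437 = (1 − δ)μ, so δ = 1 − 437/594.286 = 0.2646638…
Then the exponent is δ²μ/2 = (μ − 437)²/(2μ) = 20.813956.

20.814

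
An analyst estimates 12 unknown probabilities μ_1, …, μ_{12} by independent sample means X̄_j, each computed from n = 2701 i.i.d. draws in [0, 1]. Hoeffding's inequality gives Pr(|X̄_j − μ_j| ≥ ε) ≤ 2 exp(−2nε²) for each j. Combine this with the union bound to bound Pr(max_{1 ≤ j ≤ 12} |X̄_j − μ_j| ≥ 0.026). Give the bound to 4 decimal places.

Per-experiment Hoeffding bound: 2·exp(−2·2701·0.026²) = 2·exp(−3.65175) = 0.051891.
Union bound over 12 events: 12·0.051891 = 0.62270.

0.6227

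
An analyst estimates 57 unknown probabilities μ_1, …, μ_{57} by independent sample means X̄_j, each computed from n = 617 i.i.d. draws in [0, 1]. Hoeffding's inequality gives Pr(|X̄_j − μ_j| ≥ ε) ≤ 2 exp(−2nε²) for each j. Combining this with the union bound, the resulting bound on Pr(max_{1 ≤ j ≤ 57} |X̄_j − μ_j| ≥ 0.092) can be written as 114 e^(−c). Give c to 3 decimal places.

10.445

Union bound over the 57 events: Pr(max_{1 ≤ j ≤ 57} |X̄_j − μ_j| ≥ 0.092) ≤ 57·2·exp(−2nε²) = 114 exp(−2·617·0.092²).
So c = 2·617·0.092² = 10.4446.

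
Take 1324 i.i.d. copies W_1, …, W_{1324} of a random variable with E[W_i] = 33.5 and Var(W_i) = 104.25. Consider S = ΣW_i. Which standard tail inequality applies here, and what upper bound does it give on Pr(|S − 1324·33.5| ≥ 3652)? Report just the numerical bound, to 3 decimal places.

With mean and variance of each term known, Chebyshev's inequality bounds the deviation of the sum (or sample mean).
Var(S) = n·Var(W_i) = 1324·104.25 = 138027.
Chebyshev: Pr(|S − 1324·33.5| ≥ 3652) ≤ Var(S)/3652² = 138027/13337104 = 0.0103.

0.010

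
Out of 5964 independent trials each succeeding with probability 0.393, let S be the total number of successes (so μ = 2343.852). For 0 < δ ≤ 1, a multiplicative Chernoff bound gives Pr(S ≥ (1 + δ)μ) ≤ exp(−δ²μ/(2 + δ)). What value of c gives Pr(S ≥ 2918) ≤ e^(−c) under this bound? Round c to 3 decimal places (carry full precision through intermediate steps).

Write 2918 = (1 + δ)μ, so δ = 2918/2343.852 − 1 = 0.2449592…
Then the exponent is δ²μ/(2 + δ) = (2918 − μ)² / (μ·(2 + δ)) = 62.648270.

62.648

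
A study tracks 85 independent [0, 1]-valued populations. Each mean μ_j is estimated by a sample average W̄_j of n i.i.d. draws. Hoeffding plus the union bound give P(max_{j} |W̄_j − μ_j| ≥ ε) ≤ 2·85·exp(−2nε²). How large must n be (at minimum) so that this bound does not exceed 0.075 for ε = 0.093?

447

Need 2·85·exp(−2nε²) ≤ 0.075, i.e. exp(−2nε²) ≤ 0.075/170.
So 2nε² ≥ ln(170/0.075) = 7.726066.
Hence n ≥ 7.726066/(2·0.093²) = 446.645.
The smallest integer n is 447.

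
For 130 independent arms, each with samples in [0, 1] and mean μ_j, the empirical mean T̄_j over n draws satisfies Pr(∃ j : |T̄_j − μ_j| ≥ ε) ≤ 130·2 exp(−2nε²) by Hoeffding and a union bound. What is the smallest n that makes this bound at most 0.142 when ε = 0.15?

167

Need 2·130·exp(−2nε²) ≤ 0.142, i.e. exp(−2nε²) ≤ 0.142/260.
So 2nε² ≥ ln(260/0.142) = 7.512610.
Hence n ≥ 7.512610/(2·0.15²) = 166.947.
The smallest integer n is 167.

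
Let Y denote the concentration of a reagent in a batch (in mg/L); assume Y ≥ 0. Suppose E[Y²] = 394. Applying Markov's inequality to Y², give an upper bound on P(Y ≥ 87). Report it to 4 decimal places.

Since Y ≥ 0, the event {Y ≥ 87} is the same as {Y² ≥ 7569}.
Markov's inequality applied to Y² gives P(Y² ≥ 7569) ≤ E[Y²]/7569 = 394/7569 = 0.0521.

0.0521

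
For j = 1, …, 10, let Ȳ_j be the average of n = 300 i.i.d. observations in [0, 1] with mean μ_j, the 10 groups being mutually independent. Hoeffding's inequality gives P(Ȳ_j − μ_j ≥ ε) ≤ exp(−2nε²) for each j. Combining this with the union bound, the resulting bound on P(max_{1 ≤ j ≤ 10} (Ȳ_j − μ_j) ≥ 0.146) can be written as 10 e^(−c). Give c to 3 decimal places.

12.790

Union bound over the 10 events: P(max_{1 ≤ j ≤ 10} (Ȳ_j − μ_j) ≥ 0.146) ≤ 10·exp(−2nε²) = 10 exp(−2·300·0.146²).
So c = 2·300·0.146² = 12.7896.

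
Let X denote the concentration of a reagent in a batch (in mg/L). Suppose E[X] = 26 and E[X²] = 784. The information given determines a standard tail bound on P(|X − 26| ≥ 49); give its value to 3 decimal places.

The first two moments determine the variance, so Chebyshev's inequality is the sharpest standard bound available.
Var(X) = E[X²] − (E[X])² = 784 − 676 = 108.
Chebyshev's inequality: P(|X − μ| ≥ t) ≤ Var(X)/t² = 108/2401 = 0.0450.

0.045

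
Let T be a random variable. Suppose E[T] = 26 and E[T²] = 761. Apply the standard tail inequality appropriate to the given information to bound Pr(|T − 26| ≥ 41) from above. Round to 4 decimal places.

0.0506

The first two moments determine the variance, so Chebyshev's inequality is the sharpest standard bound available.
Var(T) = E[T²] − (E[T])² = 761 − 676 = 85.
Chebyshev's inequality: Pr(|T − μ| ≥ t) ≤ Var(T)/t² = 85/1681 = 0.0506.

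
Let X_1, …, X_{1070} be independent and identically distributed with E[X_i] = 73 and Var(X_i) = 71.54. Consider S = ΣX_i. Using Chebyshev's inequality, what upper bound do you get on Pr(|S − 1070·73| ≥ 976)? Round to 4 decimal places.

0.0804

Var(S) = n·Var(X_i) = 1070·71.54 = 76547.8.
Chebyshev: Pr(|S − 1070·73| ≥ 976) ≤ Var(S)/976² = 76547.8/952576 = 0.0804.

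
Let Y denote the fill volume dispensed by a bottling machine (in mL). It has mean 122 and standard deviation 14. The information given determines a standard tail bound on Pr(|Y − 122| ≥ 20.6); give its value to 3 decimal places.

0.462

Mean and variance are known, so Chebyshev's inequality applies.
Chebyshev: Pr(|Y − μ| ≥ t) ≤ Var(Y)/t².
Var(Y) = σ² = 14² = 196.
Bound = 196 / 424.36 = 0.4619.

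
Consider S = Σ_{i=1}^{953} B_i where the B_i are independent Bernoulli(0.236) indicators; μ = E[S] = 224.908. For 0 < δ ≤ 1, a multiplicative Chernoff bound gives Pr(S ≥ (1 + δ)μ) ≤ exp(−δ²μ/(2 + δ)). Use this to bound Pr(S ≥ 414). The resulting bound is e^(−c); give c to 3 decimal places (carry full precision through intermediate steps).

Write 414 = (1 + δ)μ, so δ = 414/224.908 − 1 = 0.8407527…
Then the exponent is δ²μ/(2 + δ) = (414 − μ)² / (μ·(2 + δ)) = 55.963902.

55.964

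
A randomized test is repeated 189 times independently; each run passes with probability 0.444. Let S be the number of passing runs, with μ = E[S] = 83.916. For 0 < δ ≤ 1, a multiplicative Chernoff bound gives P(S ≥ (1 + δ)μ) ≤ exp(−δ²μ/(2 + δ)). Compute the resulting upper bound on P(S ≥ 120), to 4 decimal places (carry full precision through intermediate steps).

Write 120 = (1 + δ)μ, so δ = 120/83.916 − 1 = 0.4300014…
Then the exponent is δ²μ/(2 + δ) = (120 − μ)² / (μ·(2 + δ)) = 6.385252.
Bound = exp(−6.385252) = 0.00169.

0.0017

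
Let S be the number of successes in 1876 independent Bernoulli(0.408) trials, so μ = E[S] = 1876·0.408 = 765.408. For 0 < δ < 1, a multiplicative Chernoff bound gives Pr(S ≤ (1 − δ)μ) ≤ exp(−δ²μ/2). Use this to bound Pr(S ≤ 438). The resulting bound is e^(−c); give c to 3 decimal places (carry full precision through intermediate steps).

70.025

Write 438 = (1 − δ)μ, so δ = 1 − 438/765.408 = 0.4277562…
Then the exponent is δ²μ/2 = (μ − 438)²/(2μ) = 70.025397.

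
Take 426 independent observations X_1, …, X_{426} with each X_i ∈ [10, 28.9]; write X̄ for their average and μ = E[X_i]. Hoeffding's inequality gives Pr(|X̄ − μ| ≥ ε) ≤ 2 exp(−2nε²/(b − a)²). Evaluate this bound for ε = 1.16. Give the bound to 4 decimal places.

Exponent: 2nε²/(b − a)² = 2·426·1.16² / 18.9² = 3.20946.
Bound = 2·exp(−3.20946) = 0.08076.

0.0808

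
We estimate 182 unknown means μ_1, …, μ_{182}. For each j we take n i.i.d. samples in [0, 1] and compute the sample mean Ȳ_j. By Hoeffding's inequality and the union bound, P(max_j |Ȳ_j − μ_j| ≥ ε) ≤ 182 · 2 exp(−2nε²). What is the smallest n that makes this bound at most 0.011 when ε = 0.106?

Need 2·182·exp(−2nε²) ≤ 0.011, i.e. exp(−2nε²) ≤ 0.011/364.
So 2nε² ≥ ln(364/0.011) = 10.407014.
Hence n ≥ 10.407014/(2·0.106²) = 463.110.
The smallest integer n is 464.

464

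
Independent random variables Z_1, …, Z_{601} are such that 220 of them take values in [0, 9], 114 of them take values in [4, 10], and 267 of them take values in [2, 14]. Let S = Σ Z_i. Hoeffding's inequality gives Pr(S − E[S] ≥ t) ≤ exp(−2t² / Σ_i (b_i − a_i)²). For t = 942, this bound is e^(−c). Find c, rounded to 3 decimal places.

29.397

Σ(b_i − a_i)² = 220·9² + 114·6² + 267·12² = 60372.
c = 2t² / 60372 = 2·942² / 60372 = 29.3965.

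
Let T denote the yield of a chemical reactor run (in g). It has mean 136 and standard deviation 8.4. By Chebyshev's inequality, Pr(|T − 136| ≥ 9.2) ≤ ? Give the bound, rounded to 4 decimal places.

Chebyshev: Pr(|T − μ| ≥ t) ≤ Var(T)/t².
Var(T) = σ² = 8.4² = 70.56.
Bound = 70.56 / 84.64 = 0.8336.

0.8336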